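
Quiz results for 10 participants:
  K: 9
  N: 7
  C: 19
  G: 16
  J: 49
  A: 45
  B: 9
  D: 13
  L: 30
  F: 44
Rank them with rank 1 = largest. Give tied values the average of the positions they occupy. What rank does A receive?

Sorted (descending): 49, 45, 44, 30, 19, 16, 13, 9, 9, 7
The 2 values of 9 occupy positions 8–9 → average rank (8+9)/2 = 8.5.
A has value 45 → rank 2.

2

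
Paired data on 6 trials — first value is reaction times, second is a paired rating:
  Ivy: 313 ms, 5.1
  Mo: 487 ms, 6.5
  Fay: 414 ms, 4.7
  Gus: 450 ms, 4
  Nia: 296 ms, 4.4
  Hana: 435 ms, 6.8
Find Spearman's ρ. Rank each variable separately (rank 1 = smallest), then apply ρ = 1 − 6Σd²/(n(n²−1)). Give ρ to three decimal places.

Ranks of variable 1: 2, 6, 3, 5, 1, 4
Ranks of variable 2: 4, 5, 3, 1, 2, 6
d = r₁ − r₂: -2, 1, 0, 4, -1, -2
d²: 4, 1, 0, 16, 1, 4; Σd² = 26
ρ = 1 − 6·26/(6·35) = 1 − 156/210 = 0.257

0.257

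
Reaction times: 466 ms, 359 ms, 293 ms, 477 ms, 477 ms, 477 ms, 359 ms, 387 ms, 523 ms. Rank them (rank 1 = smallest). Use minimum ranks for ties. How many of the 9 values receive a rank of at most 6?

8

Sorted (ascending): 293, 359, 359, 387, 466, 477, 477, 477, 523
The 2 values of 359 occupy positions 2–3 → each gets rank 2.
The 3 values of 477 occupy positions 6–8 → each gets rank 6.
Ranks ≤ 6: {1, 2, 2, 4, 5, 6, 6, 6} → 8 values.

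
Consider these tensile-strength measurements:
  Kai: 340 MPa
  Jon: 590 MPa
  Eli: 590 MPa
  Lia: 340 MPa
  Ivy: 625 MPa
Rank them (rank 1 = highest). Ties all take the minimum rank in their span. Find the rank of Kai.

Sorted (descending): 625, 590, 590, 340, 340
The 2 values of 590 occupy positions 2–3 → each gets rank 2.
The 2 values of 340 occupy positions 4–5 → each gets rank 4.
Kai has value 340 MPa → rank 4.

4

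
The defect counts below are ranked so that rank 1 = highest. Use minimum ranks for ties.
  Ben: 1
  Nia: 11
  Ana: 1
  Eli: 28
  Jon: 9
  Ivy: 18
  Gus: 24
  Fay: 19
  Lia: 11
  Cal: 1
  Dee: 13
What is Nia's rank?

Sorted (descending): 28, 24, 19, 18, 13, 11, 11, 9, 1, 1, 1
The 2 values of 11 occupy positions 6–7 → each gets rank 6.
The 3 values of 1 occupy positions 9–11 → each gets rank 9.
Nia has value 11 → rank 6.

6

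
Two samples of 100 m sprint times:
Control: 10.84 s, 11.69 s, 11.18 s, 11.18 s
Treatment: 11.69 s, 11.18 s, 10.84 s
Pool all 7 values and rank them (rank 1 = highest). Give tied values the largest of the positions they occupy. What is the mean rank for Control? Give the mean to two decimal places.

4.75

Sorted (descending): 11.69, 11.69, 11.18, 11.18, 11.18, 10.84, 10.84
The 2 values of 11.69 occupy positions 1–2 → each gets rank 2.
The 3 values of 11.18 occupy positions 3–5 → each gets rank 5.
The 2 values of 10.84 occupy positions 6–7 → each gets rank 7.
Control values → pooled ranks: 10.84→7, 11.69→2, 11.18→5, 11.18→5
Mean rank = (7 + 2 + 5 + 5) / 4 = 4.75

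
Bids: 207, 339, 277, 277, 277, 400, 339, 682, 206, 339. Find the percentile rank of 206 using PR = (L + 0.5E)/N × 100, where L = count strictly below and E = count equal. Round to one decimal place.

5.0

N = 10.
Strictly below 206: 0. Equal to 206: 1.
PR = (0 + 0.5·1)/10 × 100 = 5.0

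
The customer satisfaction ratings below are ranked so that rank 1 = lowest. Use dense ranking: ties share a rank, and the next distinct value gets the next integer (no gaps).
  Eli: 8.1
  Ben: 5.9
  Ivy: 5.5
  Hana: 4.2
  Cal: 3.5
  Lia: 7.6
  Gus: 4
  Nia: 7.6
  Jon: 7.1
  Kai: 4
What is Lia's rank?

Sorted (ascending): 3.5, 4, 4, 4.2, 5.5, 5.9, 7.1, 7.6, 7.6, 8.1
The 2 values of 4 share dense rank 2.
The 2 values of 7.6 share dense rank 7.
Remaining distinct values take the next consecutive integers.
Lia has value 7.6 → rank 7.

7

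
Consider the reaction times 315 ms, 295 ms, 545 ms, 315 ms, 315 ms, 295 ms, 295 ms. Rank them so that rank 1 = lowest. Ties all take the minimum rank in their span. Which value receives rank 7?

Sorted (ascending): 295, 295, 295, 315, 315, 315, 545
The 3 values of 295 occupy positions 1–3 → each gets rank 1.
The 3 values of 315 occupy positions 4–6 → each gets rank 4.
Rank 7 → value 545.

545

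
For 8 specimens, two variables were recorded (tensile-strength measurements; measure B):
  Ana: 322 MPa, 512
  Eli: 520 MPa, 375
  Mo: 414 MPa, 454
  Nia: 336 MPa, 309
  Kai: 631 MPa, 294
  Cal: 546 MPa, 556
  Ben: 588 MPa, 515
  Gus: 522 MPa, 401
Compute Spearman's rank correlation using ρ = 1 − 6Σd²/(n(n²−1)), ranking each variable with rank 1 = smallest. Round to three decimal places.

0.000

Ranks of variable 1: 1, 4, 3, 2, 8, 6, 7, 5
Ranks of variable 2: 6, 3, 5, 2, 1, 8, 7, 4
d = r₁ − r₂: -5, 1, -2, 0, 7, -2, 0, 1
d²: 25, 1, 4, 0, 49, 4, 0, 1; Σd² = 84
ρ = 1 − 6·84/(8·63) = 1 − 504/504 = 0.000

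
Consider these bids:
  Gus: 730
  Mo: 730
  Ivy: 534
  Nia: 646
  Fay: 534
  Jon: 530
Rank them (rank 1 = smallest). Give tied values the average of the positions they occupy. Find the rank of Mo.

5.5

Sorted (ascending): 530, 534, 534, 646, 730, 730
The 2 values of 534 occupy positions 2–3 → average rank (2+3)/2 = 2.5.
The 2 values of 730 occupy positions 5–6 → average rank (5+6)/2 = 5.5.
Mo has value 730 → rank 5.5.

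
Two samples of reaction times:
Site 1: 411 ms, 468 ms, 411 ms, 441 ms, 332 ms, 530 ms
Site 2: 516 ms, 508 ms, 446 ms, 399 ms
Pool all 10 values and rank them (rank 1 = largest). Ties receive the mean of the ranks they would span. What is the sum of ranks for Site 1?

Sorted (descending): 530, 516, 508, 468, 446, 441, 411, 411, 399, 332
The 2 values of 411 occupy positions 7–8 → average rank (7+8)/2 = 7.5.
Site 1 values → pooled ranks: 411→7.5, 468→4, 411→7.5, 441→6, 332→10, 530→1
Rank sum = 7.5 + 4 + 7.5 + 6 + 10 + 1 = 36

36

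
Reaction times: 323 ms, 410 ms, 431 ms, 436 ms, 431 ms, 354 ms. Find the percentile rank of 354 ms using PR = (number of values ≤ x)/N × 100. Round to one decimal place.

33.3

N = 6.
Strictly below 354: 1. Equal to 354: 1.
PR = 2/6 × 100 = 33.3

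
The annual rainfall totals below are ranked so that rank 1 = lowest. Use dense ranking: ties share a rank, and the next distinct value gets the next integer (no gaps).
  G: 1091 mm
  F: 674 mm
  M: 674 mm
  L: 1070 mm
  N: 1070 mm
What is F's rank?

Sorted (ascending): 674, 674, 1070, 1070, 1091
The 2 values of 674 share dense rank 1.
The 2 values of 1070 share dense rank 2.
Remaining distinct values take the next consecutive integers.
F has value 674 mm → rank 1.

1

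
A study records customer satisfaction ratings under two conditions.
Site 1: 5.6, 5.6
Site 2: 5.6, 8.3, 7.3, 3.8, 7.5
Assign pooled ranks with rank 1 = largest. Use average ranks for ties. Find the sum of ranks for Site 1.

Sorted (descending): 8.3, 7.5, 7.3, 5.6, 5.6, 5.6, 3.8
The 3 values of 5.6 occupy positions 4–6 → average rank 5.
Site 1 values → pooled ranks: 5.6→5, 5.6→5
Rank sum = 5 + 5 = 10

10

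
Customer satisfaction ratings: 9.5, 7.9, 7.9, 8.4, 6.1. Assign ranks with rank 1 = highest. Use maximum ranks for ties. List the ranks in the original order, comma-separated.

1, 4, 4, 2, 5

Sorted (descending): 9.5, 8.4, 7.9, 7.9, 6.1
The 2 values of 7.9 occupy positions 3–4 → each gets rank 4.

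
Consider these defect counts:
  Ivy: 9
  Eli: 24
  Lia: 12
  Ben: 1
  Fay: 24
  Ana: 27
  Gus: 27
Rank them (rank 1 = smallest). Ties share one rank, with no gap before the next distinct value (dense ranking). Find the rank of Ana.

Sorted (ascending): 1, 9, 12, 24, 24, 27, 27
The 2 values of 24 share dense rank 4.
The 2 values of 27 share dense rank 5.
Remaining distinct values take the next consecutive integers.
Ana has value 27 → rank 5.

5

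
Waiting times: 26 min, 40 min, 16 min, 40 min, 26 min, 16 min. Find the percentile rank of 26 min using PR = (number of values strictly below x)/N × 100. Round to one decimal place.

33.3

N = 6.
Strictly below 26: 2. Equal to 26: 2.
PR = 2/6 × 100 = 33.3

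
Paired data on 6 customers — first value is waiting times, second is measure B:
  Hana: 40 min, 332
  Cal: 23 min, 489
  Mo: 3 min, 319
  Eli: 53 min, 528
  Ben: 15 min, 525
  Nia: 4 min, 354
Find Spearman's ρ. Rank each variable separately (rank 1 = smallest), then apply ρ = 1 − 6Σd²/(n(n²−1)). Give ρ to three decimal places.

Ranks of variable 1: 5, 4, 1, 6, 3, 2
Ranks of variable 2: 2, 4, 1, 6, 5, 3
d = r₁ − r₂: 3, 0, 0, 0, -2, -1
d²: 9, 0, 0, 0, 4, 1; Σd² = 14
ρ = 1 − 6·14/(6·35) = 1 − 84/210 = 0.600

0.600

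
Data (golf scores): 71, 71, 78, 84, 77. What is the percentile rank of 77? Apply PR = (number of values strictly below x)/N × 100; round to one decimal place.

40.0

N = 5.
Strictly below 77: 2. Equal to 77: 1.
PR = 2/5 × 100 = 40.0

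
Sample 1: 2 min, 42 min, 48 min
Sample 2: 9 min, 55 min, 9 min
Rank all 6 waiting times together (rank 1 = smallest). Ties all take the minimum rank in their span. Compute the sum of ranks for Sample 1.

Sorted (ascending): 2, 9, 9, 42, 48, 55
The 2 values of 9 occupy positions 2–3 → each gets rank 2.
Sample 1 values → pooled ranks: 2→1, 42→4, 48→5
Rank sum = 1 + 4 + 5 = 10

10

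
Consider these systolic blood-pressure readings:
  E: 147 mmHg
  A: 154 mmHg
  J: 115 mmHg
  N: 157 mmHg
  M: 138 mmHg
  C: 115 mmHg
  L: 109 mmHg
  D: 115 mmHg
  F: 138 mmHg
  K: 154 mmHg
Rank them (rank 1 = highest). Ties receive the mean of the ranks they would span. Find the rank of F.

5.5

Sorted (descending): 157, 154, 154, 147, 138, 138, 115, 115, 115, 109
The 2 values of 154 occupy positions 2–3 → average rank (2+3)/2 = 2.5.
The 2 values of 138 occupy positions 5–6 → average rank (5+6)/2 = 5.5.
The 3 values of 115 occupy positions 7–9 → average rank 8.
F has value 138 mmHg → rank 5.5.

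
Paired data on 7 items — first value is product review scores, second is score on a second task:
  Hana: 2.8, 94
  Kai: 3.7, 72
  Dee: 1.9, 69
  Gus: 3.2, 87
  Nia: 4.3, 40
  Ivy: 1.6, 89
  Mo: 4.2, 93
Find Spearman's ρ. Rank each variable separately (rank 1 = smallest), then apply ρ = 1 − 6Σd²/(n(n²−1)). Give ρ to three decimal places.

-0.286

Ranks of variable 1: 3, 5, 2, 4, 7, 1, 6
Ranks of variable 2: 7, 3, 2, 4, 1, 5, 6
d = r₁ − r₂: -4, 2, 0, 0, 6, -4, 0
d²: 16, 4, 0, 0, 36, 16, 0; Σd² = 72
ρ = 1 − 6·72/(7·48) = 1 − 432/336 = -0.286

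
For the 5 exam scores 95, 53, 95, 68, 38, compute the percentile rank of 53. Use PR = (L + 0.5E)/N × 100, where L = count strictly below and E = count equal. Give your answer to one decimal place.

30.0

N = 5.
Strictly below 53: 1. Equal to 53: 1.
PR = (1 + 0.5·1)/5 × 100 = 30.0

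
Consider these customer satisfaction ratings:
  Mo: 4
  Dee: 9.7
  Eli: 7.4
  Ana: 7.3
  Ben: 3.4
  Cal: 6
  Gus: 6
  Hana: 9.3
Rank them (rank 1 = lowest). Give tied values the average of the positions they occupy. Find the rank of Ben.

Sorted (ascending): 3.4, 4, 6, 6, 7.3, 7.4, 9.3, 9.7
The 2 values of 6 occupy positions 3–4 → average rank (3+4)/2 = 3.5.
Ben has value 3.4 → rank 1.

1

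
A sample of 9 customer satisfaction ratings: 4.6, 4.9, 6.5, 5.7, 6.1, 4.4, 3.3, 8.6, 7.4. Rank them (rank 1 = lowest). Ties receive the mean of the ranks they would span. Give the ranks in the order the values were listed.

3, 4, 7, 5, 6, 2, 1, 9, 8

Sorted (ascending): 3.3, 4.4, 4.6, 4.9, 5.7, 6.1, 6.5, 7.4, 8.6
No ties — each value takes its position as its rank.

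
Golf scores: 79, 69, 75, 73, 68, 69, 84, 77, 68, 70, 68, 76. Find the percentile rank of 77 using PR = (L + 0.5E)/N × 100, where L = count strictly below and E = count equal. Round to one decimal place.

N = 12.
Strictly below 77: 9. Equal to 77: 1.
PR = (9 + 0.5·1)/12 × 100 = 79.2

79.2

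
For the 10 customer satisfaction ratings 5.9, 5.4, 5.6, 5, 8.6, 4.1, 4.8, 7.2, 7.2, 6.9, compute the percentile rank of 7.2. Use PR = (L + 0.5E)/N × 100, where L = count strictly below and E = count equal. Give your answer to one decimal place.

N = 10.
Strictly below 7.2: 7. Equal to 7.2: 2.
PR = (7 + 0.5·2)/10 × 100 = 80.0

80.0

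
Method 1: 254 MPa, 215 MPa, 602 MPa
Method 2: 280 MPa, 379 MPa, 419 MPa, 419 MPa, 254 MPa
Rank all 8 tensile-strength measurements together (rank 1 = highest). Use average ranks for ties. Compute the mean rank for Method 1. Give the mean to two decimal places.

5.17

Sorted (descending): 602, 419, 419, 379, 280, 254, 254, 215
The 2 values of 419 occupy positions 2–3 → average rank (2+3)/2 = 2.5.
The 2 values of 254 occupy positions 6–7 → average rank (6+7)/2 = 6.5.
Method 1 values → pooled ranks: 254→6.5, 215→8, 602→1
Mean rank = (6.5 + 8 + 1) / 3 = 5.17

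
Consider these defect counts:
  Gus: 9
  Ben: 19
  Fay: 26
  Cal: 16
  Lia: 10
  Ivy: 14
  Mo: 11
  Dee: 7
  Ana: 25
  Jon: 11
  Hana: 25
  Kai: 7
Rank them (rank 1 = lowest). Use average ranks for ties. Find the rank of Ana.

Sorted (ascending): 7, 7, 9, 10, 11, 11, 14, 16, 19, 25, 25, 26
The 2 values of 7 occupy positions 1–2 → average rank (1+2)/2 = 1.5.
The 2 values of 11 occupy positions 5–6 → average rank (5+6)/2 = 5.5.
The 2 values of 25 occupy positions 10–11 → average rank (10+11)/2 = 10.5.
Ana has value 25 → rank 10.5.

10.5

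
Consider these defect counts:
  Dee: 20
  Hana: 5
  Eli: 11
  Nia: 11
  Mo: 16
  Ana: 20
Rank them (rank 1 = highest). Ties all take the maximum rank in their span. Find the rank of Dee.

Sorted (descending): 20, 20, 16, 11, 11, 5
The 2 values of 20 occupy positions 1–2 → each gets rank 2.
The 2 values of 11 occupy positions 4–5 → each gets rank 5.
Dee has value 20 → rank 2.

2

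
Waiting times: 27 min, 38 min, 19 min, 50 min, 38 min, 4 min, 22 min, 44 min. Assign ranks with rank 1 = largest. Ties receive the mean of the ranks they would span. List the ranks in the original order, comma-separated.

Sorted (descending): 50, 44, 38, 38, 27, 22, 19, 4
The 2 values of 38 occupy positions 3–4 → average rank (3+4)/2 = 3.5.

5, 3.5, 7, 1, 3.5, 8, 6, 2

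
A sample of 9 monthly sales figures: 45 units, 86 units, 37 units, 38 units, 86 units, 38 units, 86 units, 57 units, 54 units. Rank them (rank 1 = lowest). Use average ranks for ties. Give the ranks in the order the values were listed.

Sorted (ascending): 37, 38, 38, 45, 54, 57, 86, 86, 86
The 2 values of 38 occupy positions 2–3 → average rank (2+3)/2 = 2.5.
The 3 values of 86 occupy positions 7–9 → average rank 8.

4, 8, 1, 2.5, 8, 2.5, 8, 6, 5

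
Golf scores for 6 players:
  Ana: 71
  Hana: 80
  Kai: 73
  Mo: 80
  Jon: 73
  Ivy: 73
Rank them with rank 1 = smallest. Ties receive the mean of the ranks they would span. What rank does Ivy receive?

3

Sorted (ascending): 71, 73, 73, 73, 80, 80
The 3 values of 73 occupy positions 2–4 → average rank 3.
The 2 values of 80 occupy positions 5–6 → average rank (5+6)/2 = 5.5.
Ivy has value 73 → rank 3.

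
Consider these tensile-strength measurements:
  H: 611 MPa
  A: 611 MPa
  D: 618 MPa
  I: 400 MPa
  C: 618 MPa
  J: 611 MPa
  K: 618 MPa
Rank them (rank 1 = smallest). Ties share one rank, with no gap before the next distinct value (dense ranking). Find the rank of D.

3

Sorted (ascending): 400, 611, 611, 611, 618, 618, 618
The 3 values of 611 share dense rank 2.
The 3 values of 618 share dense rank 3.
Remaining distinct values take the next consecutive integers.
D has value 618 MPa → rank 3.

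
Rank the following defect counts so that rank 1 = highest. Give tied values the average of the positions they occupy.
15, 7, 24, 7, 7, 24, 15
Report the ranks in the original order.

Sorted (descending): 24, 24, 15, 15, 7, 7, 7
The 2 values of 24 occupy positions 1–2 → average rank (1+2)/2 = 1.5.
The 2 values of 15 occupy positions 3–4 → average rank (3+4)/2 = 3.5.
The 3 values of 7 occupy positions 5–7 → average rank 6.

3.5, 6, 1.5, 6, 6, 1.5, 3.5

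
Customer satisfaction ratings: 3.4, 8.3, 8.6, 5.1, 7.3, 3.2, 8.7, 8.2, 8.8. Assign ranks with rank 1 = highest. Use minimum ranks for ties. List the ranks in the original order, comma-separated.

Sorted (descending): 8.8, 8.7, 8.6, 8.3, 8.2, 7.3, 5.1, 3.4, 3.2
No ties — each value takes its position as its rank.

8, 4, 3, 7, 6, 9, 2, 5, 1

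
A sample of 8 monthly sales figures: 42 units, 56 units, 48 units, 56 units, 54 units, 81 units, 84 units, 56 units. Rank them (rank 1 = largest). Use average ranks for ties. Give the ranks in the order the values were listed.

8, 4, 7, 4, 6, 2, 1, 4

Sorted (descending): 84, 81, 56, 56, 56, 54, 48, 42
The 3 values of 56 occupy positions 3–5 → average rank 4.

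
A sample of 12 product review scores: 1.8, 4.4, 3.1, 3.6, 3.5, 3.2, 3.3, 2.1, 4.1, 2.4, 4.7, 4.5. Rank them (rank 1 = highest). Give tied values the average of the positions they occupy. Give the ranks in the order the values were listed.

Sorted (descending): 4.7, 4.5, 4.4, 4.1, 3.6, 3.5, 3.3, 3.2, 3.1, 2.4, 2.1, 1.8
No ties — each value takes its position as its rank.

12, 3, 9, 5, 6, 8, 7, 11, 4, 10, 1, 2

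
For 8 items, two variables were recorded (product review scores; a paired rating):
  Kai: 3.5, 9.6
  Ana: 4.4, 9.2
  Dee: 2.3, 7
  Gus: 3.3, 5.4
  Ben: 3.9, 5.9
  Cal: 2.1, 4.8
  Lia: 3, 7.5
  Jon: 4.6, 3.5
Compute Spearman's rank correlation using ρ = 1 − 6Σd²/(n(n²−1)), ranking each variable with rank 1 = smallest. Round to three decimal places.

0.024

Ranks of variable 1: 5, 7, 2, 4, 6, 1, 3, 8
Ranks of variable 2: 8, 7, 5, 3, 4, 2, 6, 1
d = r₁ − r₂: -3, 0, -3, 1, 2, -1, -3, 7
d²: 9, 0, 9, 1, 4, 1, 9, 49; Σd² = 82
ρ = 1 − 6·82/(8·63) = 1 − 492/504 = 0.024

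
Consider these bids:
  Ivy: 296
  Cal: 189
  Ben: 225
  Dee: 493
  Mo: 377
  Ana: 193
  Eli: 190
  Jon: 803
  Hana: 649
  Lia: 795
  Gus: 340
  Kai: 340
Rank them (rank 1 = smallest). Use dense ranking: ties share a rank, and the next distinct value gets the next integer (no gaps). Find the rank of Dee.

Sorted (ascending): 189, 190, 193, 225, 296, 340, 340, 377, 493, 649, 795, 803
The 2 values of 340 share dense rank 6.
Remaining distinct values take the next consecutive integers.
Dee has value 493 → rank 8.

8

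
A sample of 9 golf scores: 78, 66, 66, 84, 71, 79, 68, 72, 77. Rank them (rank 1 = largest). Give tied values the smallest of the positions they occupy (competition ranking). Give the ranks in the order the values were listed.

3, 8, 8, 1, 6, 2, 7, 5, 4

Sorted (descending): 84, 79, 78, 77, 72, 71, 68, 66, 66
The 2 values of 66 occupy positions 8–9 → each gets rank 8.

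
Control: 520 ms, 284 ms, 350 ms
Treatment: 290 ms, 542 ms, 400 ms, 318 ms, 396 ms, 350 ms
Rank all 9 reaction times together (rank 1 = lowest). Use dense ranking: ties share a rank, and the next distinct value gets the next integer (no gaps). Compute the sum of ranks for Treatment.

28

Sorted (ascending): 284, 290, 318, 350, 350, 396, 400, 520, 542
The 2 values of 350 share dense rank 4.
Remaining distinct values take the next consecutive integers.
Treatment values → pooled ranks: 290→2, 542→8, 400→6, 318→3, 396→5, 350→4
Rank sum = 2 + 8 + 6 + 3 + 5 + 4 = 28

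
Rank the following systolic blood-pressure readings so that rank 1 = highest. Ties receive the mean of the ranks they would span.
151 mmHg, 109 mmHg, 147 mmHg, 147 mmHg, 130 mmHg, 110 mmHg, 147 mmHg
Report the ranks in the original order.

1, 7, 3, 3, 5, 6, 3

Sorted (descending): 151, 147, 147, 147, 130, 110, 109
The 3 values of 147 occupy positions 2–4 → average rank 3.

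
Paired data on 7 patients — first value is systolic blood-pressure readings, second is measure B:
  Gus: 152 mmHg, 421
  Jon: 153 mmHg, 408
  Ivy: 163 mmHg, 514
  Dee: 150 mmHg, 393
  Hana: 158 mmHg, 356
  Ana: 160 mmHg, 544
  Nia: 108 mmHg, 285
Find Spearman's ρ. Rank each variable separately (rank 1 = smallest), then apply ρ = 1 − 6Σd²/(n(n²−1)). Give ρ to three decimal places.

0.714

Ranks of variable 1: 3, 4, 7, 2, 5, 6, 1
Ranks of variable 2: 5, 4, 6, 3, 2, 7, 1
d = r₁ − r₂: -2, 0, 1, -1, 3, -1, 0
d²: 4, 0, 1, 1, 9, 1, 0; Σd² = 16
ρ = 1 − 6·16/(7·48) = 1 − 96/336 = 0.714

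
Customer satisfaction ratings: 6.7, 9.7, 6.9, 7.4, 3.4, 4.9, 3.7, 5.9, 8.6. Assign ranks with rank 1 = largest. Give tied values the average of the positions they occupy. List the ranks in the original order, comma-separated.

Sorted (descending): 9.7, 8.6, 7.4, 6.9, 6.7, 5.9, 4.9, 3.7, 3.4
No ties — each value takes its position as its rank.

5, 1, 4, 3, 9, 7, 8, 6, 2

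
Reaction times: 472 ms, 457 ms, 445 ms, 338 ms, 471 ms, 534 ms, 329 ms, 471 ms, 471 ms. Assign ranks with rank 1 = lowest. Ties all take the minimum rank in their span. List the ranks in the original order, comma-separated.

8, 4, 3, 2, 5, 9, 1, 5, 5

Sorted (ascending): 329, 338, 445, 457, 471, 471, 471, 472, 534
The 3 values of 471 occupy positions 5–7 → each gets rank 5.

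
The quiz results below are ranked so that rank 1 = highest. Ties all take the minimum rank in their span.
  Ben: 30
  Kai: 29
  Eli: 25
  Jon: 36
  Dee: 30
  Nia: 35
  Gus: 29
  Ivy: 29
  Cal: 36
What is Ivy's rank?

6

Sorted (descending): 36, 36, 35, 30, 30, 29, 29, 29, 25
The 2 values of 36 occupy positions 1–2 → each gets rank 1.
The 2 values of 30 occupy positions 4–5 → each gets rank 4.
The 3 values of 29 occupy positions 6–8 → each gets rank 6.
Ivy has value 29 → rank 6.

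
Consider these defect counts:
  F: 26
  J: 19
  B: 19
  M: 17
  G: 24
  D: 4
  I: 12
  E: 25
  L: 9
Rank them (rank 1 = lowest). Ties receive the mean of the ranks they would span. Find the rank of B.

5.5

Sorted (ascending): 4, 9, 12, 17, 19, 19, 24, 25, 26
The 2 values of 19 occupy positions 5–6 → average rank (5+6)/2 = 5.5.
B has value 19 → rank 5.5.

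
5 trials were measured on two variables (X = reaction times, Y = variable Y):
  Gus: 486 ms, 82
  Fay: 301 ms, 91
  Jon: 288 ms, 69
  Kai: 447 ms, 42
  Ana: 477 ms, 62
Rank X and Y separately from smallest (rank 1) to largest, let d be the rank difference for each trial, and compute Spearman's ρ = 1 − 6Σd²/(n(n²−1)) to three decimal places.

-0.100

Ranks of variable 1: 5, 2, 1, 3, 4
Ranks of variable 2: 4, 5, 3, 1, 2
d = r₁ − r₂: 1, -3, -2, 2, 2
d²: 1, 9, 4, 4, 4; Σd² = 22
ρ = 1 − 6·22/(5·24) = 1 − 132/120 = -0.100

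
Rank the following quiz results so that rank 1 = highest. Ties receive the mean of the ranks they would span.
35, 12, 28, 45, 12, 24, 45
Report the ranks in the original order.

3, 6.5, 4, 1.5, 6.5, 5, 1.5

Sorted (descending): 45, 45, 35, 28, 24, 12, 12
The 2 values of 45 occupy positions 1–2 → average rank (1+2)/2 = 1.5.
The 2 values of 12 occupy positions 6–7 → average rank (6+7)/2 = 6.5.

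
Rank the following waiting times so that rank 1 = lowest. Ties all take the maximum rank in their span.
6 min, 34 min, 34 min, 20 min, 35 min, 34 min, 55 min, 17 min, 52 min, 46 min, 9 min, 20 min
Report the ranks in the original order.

1, 8, 8, 5, 9, 8, 12, 3, 11, 10, 2, 5

Sorted (ascending): 6, 9, 17, 20, 20, 34, 34, 34, 35, 46, 52, 55
The 2 values of 20 occupy positions 4–5 → each gets rank 5.
The 3 values of 34 occupy positions 6–8 → each gets rank 8.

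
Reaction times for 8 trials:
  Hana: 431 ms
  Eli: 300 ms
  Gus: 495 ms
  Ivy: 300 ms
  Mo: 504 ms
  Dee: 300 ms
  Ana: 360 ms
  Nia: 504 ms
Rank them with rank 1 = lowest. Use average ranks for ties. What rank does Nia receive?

Sorted (ascending): 300, 300, 300, 360, 431, 495, 504, 504
The 3 values of 300 occupy positions 1–3 → average rank 2.
The 2 values of 504 occupy positions 7–8 → average rank (7+8)/2 = 7.5.
Nia has value 504 ms → rank 7.5.

7.5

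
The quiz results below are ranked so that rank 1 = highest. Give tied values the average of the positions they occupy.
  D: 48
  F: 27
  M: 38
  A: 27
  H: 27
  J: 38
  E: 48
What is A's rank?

6

Sorted (descending): 48, 48, 38, 38, 27, 27, 27
The 2 values of 48 occupy positions 1–2 → average rank (1+2)/2 = 1.5.
The 2 values of 38 occupy positions 3–4 → average rank (3+4)/2 = 3.5.
The 3 values of 27 occupy positions 5–7 → average rank 6.
A has value 27 → rank 6.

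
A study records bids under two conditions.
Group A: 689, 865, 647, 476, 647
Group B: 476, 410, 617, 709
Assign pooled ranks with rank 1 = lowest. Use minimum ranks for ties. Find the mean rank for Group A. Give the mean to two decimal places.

Sorted (ascending): 410, 476, 476, 617, 647, 647, 689, 709, 865
The 2 values of 476 occupy positions 2–3 → each gets rank 2.
The 2 values of 647 occupy positions 5–6 → each gets rank 5.
Group A values → pooled ranks: 689→7, 865→9, 647→5, 476→2, 647→5
Mean rank = (7 + 9 + 5 + 2 + 5) / 5 = 5.60

5.60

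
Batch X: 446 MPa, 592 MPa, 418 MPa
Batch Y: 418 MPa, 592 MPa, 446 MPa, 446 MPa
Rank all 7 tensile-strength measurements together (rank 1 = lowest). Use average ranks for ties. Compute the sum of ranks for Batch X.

12

Sorted (ascending): 418, 418, 446, 446, 446, 592, 592
The 2 values of 418 occupy positions 1–2 → average rank (1+2)/2 = 1.5.
The 3 values of 446 occupy positions 3–5 → average rank 4.
The 2 values of 592 occupy positions 6–7 → average rank (6+7)/2 = 6.5.
Batch X values → pooled ranks: 446→4, 592→6.5, 418→1.5
Rank sum = 4 + 6.5 + 1.5 = 12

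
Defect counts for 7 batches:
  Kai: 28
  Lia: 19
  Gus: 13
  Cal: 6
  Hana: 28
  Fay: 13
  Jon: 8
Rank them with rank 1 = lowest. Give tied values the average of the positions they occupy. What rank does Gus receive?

3.5

Sorted (ascending): 6, 8, 13, 13, 19, 28, 28
The 2 values of 13 occupy positions 3–4 → average rank (3+4)/2 = 3.5.
The 2 values of 28 occupy positions 6–7 → average rank (6+7)/2 = 6.5.
Gus has value 13 → rank 3.5.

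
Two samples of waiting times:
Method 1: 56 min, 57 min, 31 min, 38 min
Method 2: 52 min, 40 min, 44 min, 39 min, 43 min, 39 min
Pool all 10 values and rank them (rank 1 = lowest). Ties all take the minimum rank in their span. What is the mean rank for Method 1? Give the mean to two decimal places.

Sorted (ascending): 31, 38, 39, 39, 40, 43, 44, 52, 56, 57
The 2 values of 39 occupy positions 3–4 → each gets rank 3.
Method 1 values → pooled ranks: 56→9, 57→10, 31→1, 38→2
Mean rank = (9 + 10 + 1 + 2) / 4 = 5.50

5.50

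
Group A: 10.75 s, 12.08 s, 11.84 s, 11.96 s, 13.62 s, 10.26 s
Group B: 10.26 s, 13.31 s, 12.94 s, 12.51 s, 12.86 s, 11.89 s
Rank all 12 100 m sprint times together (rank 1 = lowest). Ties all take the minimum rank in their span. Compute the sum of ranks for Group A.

Sorted (ascending): 10.26, 10.26, 10.75, 11.84, 11.89, 11.96, 12.08, 12.51, 12.86, 12.94, 13.31, 13.62
The 2 values of 10.26 occupy positions 1–2 → each gets rank 1.
Group A values → pooled ranks: 10.75→3, 12.08→7, 11.84→4, 11.96→6, 13.62→12, 10.26→1
Rank sum = 3 + 7 + 4 + 6 + 12 + 1 = 33

33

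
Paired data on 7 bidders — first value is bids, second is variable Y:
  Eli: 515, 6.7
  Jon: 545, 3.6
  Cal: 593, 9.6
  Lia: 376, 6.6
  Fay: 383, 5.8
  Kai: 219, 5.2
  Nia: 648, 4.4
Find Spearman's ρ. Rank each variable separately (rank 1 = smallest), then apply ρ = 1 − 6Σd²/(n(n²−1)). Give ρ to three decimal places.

-0.071

Ranks of variable 1: 4, 5, 6, 2, 3, 1, 7
Ranks of variable 2: 6, 1, 7, 5, 4, 3, 2
d = r₁ − r₂: -2, 4, -1, -3, -1, -2, 5
d²: 4, 16, 1, 9, 1, 4, 25; Σd² = 60
ρ = 1 − 6·60/(7·48) = 1 − 360/336 = -0.071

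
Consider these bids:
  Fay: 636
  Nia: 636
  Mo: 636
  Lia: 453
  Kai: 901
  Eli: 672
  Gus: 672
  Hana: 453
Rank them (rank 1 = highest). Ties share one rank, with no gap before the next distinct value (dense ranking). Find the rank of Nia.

Sorted (descending): 901, 672, 672, 636, 636, 636, 453, 453
The 2 values of 672 share dense rank 2.
The 3 values of 636 share dense rank 3.
The 2 values of 453 share dense rank 4.
Remaining distinct values take the next consecutive integers.
Nia has value 636 → rank 3.

3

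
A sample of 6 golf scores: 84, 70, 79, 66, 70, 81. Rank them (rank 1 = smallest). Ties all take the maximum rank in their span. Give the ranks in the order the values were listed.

6, 3, 4, 1, 3, 5

Sorted (ascending): 66, 70, 70, 79, 81, 84
The 2 values of 70 occupy positions 2–3 → each gets rank 3.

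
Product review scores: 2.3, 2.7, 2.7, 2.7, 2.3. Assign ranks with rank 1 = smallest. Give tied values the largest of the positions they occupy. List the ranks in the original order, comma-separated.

2, 5, 5, 5, 2

Sorted (ascending): 2.3, 2.3, 2.7, 2.7, 2.7
The 2 values of 2.3 occupy positions 1–2 → each gets rank 2.
The 3 values of 2.7 occupy positions 3–5 → each gets rank 5.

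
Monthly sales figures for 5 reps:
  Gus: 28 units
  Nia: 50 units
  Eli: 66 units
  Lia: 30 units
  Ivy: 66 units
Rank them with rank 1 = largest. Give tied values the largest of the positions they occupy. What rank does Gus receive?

Sorted (descending): 66, 66, 50, 30, 28
The 2 values of 66 occupy positions 1–2 → each gets rank 2.
Gus has value 28 units → rank 5.

5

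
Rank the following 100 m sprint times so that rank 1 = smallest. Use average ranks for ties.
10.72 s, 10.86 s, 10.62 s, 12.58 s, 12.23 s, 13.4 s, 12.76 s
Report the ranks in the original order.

Sorted (ascending): 10.62, 10.72, 10.86, 12.23, 12.58, 12.76, 13.4
No ties — each value takes its position as its rank.

2, 3, 1, 5, 4, 7, 6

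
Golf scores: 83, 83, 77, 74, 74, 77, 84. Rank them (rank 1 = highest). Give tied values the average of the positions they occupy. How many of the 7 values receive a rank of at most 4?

3

Sorted (descending): 84, 83, 83, 77, 77, 74, 74
The 2 values of 83 occupy positions 2–3 → average rank (2+3)/2 = 2.5.
The 2 values of 77 occupy positions 4–5 → average rank (4+5)/2 = 4.5.
The 2 values of 74 occupy positions 6–7 → average rank (6+7)/2 = 6.5.
Ranks ≤ 4: {1, 2.5, 2.5} → 3 values.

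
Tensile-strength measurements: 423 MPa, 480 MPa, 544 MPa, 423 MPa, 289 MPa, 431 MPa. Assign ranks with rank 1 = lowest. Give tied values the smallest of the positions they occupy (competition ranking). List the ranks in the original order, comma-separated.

2, 5, 6, 2, 1, 4

Sorted (ascending): 289, 423, 423, 431, 480, 544
The 2 values of 423 occupy positions 2–3 → each gets rank 2.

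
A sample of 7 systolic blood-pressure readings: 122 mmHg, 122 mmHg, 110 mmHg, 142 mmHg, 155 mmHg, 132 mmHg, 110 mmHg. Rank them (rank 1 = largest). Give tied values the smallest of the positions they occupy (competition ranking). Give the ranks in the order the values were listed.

4, 4, 6, 2, 1, 3, 6

Sorted (descending): 155, 142, 132, 122, 122, 110, 110
The 2 values of 122 occupy positions 4–5 → each gets rank 4.
The 2 values of 110 occupy positions 6–7 → each gets rank 6.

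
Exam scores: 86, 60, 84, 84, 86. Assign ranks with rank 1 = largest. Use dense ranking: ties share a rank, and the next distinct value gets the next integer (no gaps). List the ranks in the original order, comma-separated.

Sorted (descending): 86, 86, 84, 84, 60
The 2 values of 86 share dense rank 1.
The 2 values of 84 share dense rank 2.
Remaining distinct values take the next consecutive integers.

1, 3, 2, 2, 1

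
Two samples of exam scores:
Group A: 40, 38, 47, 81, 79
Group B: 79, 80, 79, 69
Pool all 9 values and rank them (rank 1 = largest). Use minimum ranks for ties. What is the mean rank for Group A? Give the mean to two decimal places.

Sorted (descending): 81, 80, 79, 79, 79, 69, 47, 40, 38
The 3 values of 79 occupy positions 3–5 → each gets rank 3.
Group A values → pooled ranks: 40→8, 38→9, 47→7, 81→1, 79→3
Mean rank = (8 + 9 + 7 + 1 + 3) / 5 = 5.60

5.60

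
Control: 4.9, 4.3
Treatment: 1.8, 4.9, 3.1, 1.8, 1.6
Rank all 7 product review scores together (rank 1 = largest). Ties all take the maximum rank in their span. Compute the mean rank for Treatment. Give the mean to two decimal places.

Sorted (descending): 4.9, 4.9, 4.3, 3.1, 1.8, 1.8, 1.6
The 2 values of 4.9 occupy positions 1–2 → each gets rank 2.
The 2 values of 1.8 occupy positions 5–6 → each gets rank 6.
Treatment values → pooled ranks: 1.8→6, 4.9→2, 3.1→4, 1.8→6, 1.6→7
Mean rank = (6 + 2 + 4 + 6 + 7) / 5 = 5.00

5.00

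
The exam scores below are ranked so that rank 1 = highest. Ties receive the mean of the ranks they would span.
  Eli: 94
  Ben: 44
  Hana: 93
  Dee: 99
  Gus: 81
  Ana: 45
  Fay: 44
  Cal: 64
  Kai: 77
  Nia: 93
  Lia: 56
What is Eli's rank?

2

Sorted (descending): 99, 94, 93, 93, 81, 77, 64, 56, 45, 44, 44
The 2 values of 93 occupy positions 3–4 → average rank (3+4)/2 = 3.5.
The 2 values of 44 occupy positions 10–11 → average rank (10+11)/2 = 10.5.
Eli has value 94 → rank 2.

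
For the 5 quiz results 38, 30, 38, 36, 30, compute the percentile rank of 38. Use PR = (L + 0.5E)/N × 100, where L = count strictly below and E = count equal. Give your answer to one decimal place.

80.0

N = 5.
Strictly below 38: 3. Equal to 38: 2.
PR = (3 + 0.5·2)/5 × 100 = 80.0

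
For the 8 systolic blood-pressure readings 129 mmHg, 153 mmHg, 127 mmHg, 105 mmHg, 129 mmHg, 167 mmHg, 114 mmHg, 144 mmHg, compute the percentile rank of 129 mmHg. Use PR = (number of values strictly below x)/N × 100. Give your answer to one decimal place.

N = 8.
Strictly below 129: 3. Equal to 129: 2.
PR = 3/8 × 100 = 37.5

37.5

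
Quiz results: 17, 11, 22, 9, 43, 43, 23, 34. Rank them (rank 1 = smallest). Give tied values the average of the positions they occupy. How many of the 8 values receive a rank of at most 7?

Sorted (ascending): 9, 11, 17, 22, 23, 34, 43, 43
The 2 values of 43 occupy positions 7–8 → average rank (7+8)/2 = 7.5.
Ranks ≤ 7: {1, 2, 3, 4, 5, 6} → 6 values.

6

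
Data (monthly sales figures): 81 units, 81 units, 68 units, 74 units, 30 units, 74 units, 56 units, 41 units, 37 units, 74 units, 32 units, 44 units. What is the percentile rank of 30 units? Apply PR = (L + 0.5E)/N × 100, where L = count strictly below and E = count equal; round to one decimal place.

N = 12.
Strictly below 30: 0. Equal to 30: 1.
PR = (0 + 0.5·1)/12 × 100 = 4.2

4.2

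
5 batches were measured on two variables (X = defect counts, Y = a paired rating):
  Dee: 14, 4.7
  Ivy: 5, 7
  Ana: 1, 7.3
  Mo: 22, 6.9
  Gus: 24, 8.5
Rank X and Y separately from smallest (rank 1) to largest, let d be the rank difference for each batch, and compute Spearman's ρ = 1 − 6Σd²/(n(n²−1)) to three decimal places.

Ranks of variable 1: 3, 2, 1, 4, 5
Ranks of variable 2: 1, 3, 4, 2, 5
d = r₁ − r₂: 2, -1, -3, 2, 0
d²: 4, 1, 9, 4, 0; Σd² = 18
ρ = 1 − 6·18/(5·24) = 1 − 108/120 = 0.100

0.100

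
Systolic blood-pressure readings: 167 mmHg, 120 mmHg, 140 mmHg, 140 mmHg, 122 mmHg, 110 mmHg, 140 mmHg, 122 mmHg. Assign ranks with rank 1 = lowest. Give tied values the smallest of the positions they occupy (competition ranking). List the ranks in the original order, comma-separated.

Sorted (ascending): 110, 120, 122, 122, 140, 140, 140, 167
The 2 values of 122 occupy positions 3–4 → each gets rank 3.
The 3 values of 140 occupy positions 5–7 → each gets rank 5.

8, 2, 5, 5, 3, 1, 5, 3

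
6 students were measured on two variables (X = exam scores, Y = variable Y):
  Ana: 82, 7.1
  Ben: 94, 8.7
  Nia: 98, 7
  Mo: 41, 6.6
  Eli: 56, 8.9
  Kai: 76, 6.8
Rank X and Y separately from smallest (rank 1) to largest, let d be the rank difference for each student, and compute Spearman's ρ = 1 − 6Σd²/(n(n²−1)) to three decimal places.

0.257

Ranks of variable 1: 4, 5, 6, 1, 2, 3
Ranks of variable 2: 4, 5, 3, 1, 6, 2
d = r₁ − r₂: 0, 0, 3, 0, -4, 1
d²: 0, 0, 9, 0, 16, 1; Σd² = 26
ρ = 1 − 6·26/(6·35) = 1 − 156/210 = 0.257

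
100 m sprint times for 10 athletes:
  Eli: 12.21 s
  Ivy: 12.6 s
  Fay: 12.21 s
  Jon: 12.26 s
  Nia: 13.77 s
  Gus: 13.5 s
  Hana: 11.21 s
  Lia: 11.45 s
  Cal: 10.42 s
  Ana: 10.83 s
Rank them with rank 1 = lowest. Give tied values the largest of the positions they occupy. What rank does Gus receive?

9

Sorted (ascending): 10.42, 10.83, 11.21, 11.45, 12.21, 12.21, 12.26, 12.6, 13.5, 13.77
The 2 values of 12.21 occupy positions 5–6 → each gets rank 6.
Gus has value 13.5 s → rank 9.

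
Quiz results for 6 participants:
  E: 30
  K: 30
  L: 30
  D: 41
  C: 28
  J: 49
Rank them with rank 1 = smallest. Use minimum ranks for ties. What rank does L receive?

2

Sorted (ascending): 28, 30, 30, 30, 41, 49
The 3 values of 30 occupy positions 2–4 → each gets rank 2.
L has value 30 → rank 2.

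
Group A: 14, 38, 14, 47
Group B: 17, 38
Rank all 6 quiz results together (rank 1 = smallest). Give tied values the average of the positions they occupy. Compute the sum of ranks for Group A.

13.5

Sorted (ascending): 14, 14, 17, 38, 38, 47
The 2 values of 14 occupy positions 1–2 → average rank (1+2)/2 = 1.5.
The 2 values of 38 occupy positions 4–5 → average rank (4+5)/2 = 4.5.
Group A values → pooled ranks: 14→1.5, 38→4.5, 14→1.5, 47→6
Rank sum = 1.5 + 4.5 + 1.5 + 6 = 13.5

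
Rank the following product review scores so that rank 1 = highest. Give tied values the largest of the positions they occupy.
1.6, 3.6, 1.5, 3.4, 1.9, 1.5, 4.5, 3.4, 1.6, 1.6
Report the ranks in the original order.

Sorted (descending): 4.5, 3.6, 3.4, 3.4, 1.9, 1.6, 1.6, 1.6, 1.5, 1.5
The 2 values of 3.4 occupy positions 3–4 → each gets rank 4.
The 3 values of 1.6 occupy positions 6–8 → each gets rank 8.
The 2 values of 1.5 occupy positions 9–10 → each gets rank 10.

8, 2, 10, 4, 5, 10, 1, 4, 8, 8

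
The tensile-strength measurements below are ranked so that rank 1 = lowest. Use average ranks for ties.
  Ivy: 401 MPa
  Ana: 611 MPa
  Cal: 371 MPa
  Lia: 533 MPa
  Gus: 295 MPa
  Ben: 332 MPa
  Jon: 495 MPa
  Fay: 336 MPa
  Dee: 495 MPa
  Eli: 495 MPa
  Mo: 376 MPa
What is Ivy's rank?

6

Sorted (ascending): 295, 332, 336, 371, 376, 401, 495, 495, 495, 533, 611
The 3 values of 495 occupy positions 7–9 → average rank 8.
Ivy has value 401 MPa → rank 6.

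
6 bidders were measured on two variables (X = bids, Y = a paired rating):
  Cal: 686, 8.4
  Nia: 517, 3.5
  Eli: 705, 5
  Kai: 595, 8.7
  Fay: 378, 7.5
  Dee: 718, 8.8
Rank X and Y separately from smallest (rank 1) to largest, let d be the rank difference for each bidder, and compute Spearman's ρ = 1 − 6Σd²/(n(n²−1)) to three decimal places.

Ranks of variable 1: 4, 2, 5, 3, 1, 6
Ranks of variable 2: 4, 1, 2, 5, 3, 6
d = r₁ − r₂: 0, 1, 3, -2, -2, 0
d²: 0, 1, 9, 4, 4, 0; Σd² = 18
ρ = 1 − 6·18/(6·35) = 1 − 108/210 = 0.486

0.486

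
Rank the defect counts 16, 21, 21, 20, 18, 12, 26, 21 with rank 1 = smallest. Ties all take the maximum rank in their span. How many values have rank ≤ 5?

Sorted (ascending): 12, 16, 18, 20, 21, 21, 21, 26
The 3 values of 21 occupy positions 5–7 → each gets rank 7.
Ranks ≤ 5: {1, 2, 3, 4} → 4 values.

4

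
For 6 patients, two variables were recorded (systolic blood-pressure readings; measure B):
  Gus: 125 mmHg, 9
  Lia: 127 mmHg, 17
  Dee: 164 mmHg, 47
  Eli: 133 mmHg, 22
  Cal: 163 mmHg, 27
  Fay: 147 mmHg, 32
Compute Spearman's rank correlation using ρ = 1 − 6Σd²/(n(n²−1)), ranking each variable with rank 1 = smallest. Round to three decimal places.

Ranks of variable 1: 1, 2, 6, 3, 5, 4
Ranks of variable 2: 1, 2, 6, 3, 4, 5
d = r₁ − r₂: 0, 0, 0, 0, 1, -1
d²: 0, 0, 0, 0, 1, 1; Σd² = 2
ρ = 1 − 6·2/(6·35) = 1 − 12/210 = 0.943

0.943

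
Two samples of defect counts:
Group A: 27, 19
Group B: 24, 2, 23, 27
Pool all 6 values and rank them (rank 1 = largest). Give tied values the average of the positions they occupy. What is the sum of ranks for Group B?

Sorted (descending): 27, 27, 24, 23, 19, 2
The 2 values of 27 occupy positions 1–2 → average rank (1+2)/2 = 1.5.
Group B values → pooled ranks: 24→3, 2→6, 23→4, 27→1.5
Rank sum = 3 + 6 + 4 + 1.5 = 14.5

14.5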